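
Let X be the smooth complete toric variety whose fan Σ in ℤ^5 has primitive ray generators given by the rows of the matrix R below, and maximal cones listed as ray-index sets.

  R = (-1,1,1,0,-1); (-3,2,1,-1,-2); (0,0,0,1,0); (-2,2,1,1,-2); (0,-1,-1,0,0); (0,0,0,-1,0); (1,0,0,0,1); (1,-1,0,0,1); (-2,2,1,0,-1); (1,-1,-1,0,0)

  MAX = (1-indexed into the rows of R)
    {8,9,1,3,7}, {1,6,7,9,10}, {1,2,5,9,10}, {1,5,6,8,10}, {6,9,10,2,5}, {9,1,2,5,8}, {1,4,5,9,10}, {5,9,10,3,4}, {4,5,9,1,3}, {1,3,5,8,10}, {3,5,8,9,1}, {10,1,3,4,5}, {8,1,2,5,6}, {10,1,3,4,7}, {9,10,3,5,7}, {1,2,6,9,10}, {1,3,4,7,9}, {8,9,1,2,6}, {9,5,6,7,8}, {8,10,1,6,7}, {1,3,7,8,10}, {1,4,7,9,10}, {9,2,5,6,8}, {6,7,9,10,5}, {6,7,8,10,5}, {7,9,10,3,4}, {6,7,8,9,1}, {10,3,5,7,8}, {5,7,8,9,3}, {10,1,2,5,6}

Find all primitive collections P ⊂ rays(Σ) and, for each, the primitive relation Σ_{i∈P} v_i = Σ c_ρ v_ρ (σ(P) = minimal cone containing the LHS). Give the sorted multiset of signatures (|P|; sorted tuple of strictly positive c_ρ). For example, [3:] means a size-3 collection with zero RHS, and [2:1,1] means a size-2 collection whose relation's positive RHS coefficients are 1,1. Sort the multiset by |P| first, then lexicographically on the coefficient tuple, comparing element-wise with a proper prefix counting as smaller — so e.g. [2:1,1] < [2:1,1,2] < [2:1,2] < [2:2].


Minimal non-faces — 12 found among 10 rays, 30 max cones:

  P={3,6}:  v_{3} + v_{6} = 0  →  sig = [2:]
  P={2,7}:  v_{2} + v_{7} = v_{6} + v_{9}  →  sig = [2:1,1]
  P={4,8}:  v_{4} + v_{8} = v_{1} + v_{3}  →  sig = [2:1,1]
  P={2,3}:  v_{2} + v_{3} = v_{1} + v_{5} + v_{9}  →  sig = [2:1,1,1]
  P={4,6}:  v_{4} + v_{6} = v_{1} + v_{9} + v_{10}  →  sig = [2:1,1,1]
  P={2,4}:  v_{2} + v_{4} = 2·v_{1} + v_{5} + 2·v_{9} + v_{10}  →  sig = [2:1,1,2,2]
  P={1,5,7}:  v_{1} + v_{5} + v_{7} = 0  →  sig = [3:]
  P={8,9,10}:  v_{8} + v_{9} + v_{10} = 0  →  sig = [3:]
  P={2,8,10}:  v_{2} + v_{8} + v_{10} = v_{1} + v_{5} + v_{6}  →  sig = [3:1,1,1]
  P={4,5,7}:  v_{4} + v_{5} + v_{7} = v_{3} + v_{9} + v_{10}  →  sig = [3:1,1,1]
  P={1,3,9,10}:  v_{1} + v_{3} + v_{9} + v_{10} = v_{4}  →  sig = [4:1]
  P={1,5,6,9}:  v_{1} + v_{5} + v_{6} + v_{9} = v_{2}  →  sig = [4:1]

Signatures (|P|; sorted positive RHS coefficients), sorted:
[[2:], [2:1,1], [2:1,1], [2:1,1,1], [2:1,1,1], [2:1,1,2,2], [3:], [3:], [3:1,1,1], [3:1,1,1], [4:1], [4:1]]


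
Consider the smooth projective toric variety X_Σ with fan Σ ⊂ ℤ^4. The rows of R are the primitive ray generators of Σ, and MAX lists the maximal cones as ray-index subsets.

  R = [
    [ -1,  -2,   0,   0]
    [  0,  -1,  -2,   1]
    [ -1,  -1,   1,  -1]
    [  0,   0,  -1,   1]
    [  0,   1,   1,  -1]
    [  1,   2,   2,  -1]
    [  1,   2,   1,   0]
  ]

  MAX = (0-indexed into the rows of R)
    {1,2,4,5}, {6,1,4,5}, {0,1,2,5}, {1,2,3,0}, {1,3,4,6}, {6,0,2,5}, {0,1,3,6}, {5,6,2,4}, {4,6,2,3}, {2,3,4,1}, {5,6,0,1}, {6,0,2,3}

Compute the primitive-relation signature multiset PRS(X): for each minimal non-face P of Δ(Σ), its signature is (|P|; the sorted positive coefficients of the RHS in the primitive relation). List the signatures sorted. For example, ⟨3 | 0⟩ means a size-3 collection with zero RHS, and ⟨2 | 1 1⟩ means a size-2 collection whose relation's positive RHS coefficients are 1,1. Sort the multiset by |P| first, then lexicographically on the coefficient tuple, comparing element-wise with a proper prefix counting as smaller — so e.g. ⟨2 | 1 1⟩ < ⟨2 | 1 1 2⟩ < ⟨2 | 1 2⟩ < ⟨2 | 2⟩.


|primitive collections| = 3. Relations:

  • {0,4}:  v_{0} + v_{4} = v_{2} — sig = ⟨2 | 1⟩
  • {3,5}:  v_{3} + v_{5} = v_{6} — sig = ⟨2 | 1⟩
  • {1,2,6}:  v_{1} + v_{2} + v_{6} = 0 — sig = ⟨3 | 0⟩

Hence PRS(X_Σ) =
    ⟨2 | 1⟩
    ⟨2 | 1⟩
    ⟨3 | 0⟩


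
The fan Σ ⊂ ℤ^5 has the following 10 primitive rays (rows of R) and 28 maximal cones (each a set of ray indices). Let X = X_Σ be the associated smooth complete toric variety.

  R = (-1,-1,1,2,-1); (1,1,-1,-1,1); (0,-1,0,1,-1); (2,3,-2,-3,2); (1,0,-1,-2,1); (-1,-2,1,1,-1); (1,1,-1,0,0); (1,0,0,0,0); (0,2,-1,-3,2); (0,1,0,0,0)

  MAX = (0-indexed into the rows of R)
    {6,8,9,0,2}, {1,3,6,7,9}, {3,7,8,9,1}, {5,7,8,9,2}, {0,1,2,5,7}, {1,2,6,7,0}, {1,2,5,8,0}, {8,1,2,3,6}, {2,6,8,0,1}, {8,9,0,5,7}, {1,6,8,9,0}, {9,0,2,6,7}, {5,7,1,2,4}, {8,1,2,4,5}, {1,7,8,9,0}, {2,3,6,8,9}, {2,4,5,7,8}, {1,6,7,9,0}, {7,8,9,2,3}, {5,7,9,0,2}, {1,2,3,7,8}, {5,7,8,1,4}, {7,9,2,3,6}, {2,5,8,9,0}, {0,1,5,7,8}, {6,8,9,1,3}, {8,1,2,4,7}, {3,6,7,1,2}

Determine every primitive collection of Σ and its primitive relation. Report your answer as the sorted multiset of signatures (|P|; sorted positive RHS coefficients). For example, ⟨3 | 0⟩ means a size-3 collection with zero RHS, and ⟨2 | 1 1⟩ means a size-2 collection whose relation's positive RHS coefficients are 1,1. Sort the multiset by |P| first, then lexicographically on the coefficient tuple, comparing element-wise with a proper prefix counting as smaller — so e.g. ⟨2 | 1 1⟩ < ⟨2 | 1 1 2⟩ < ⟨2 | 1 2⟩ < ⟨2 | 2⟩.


12 collections generate NE(X_Σ); each relation:

  • {5,6}:  v_{5} + v_{6} = v_{2}  →  sig = ⟨2 | 1⟩
  • {0,3}:  v_{0} + v_{3} = v_{1} + v_{9}  →  sig = ⟨2 | 1 1⟩
  • {0,4}:  v_{0} + v_{4} = v_{1} + v_{5}  →  sig = ⟨2 | 1 1⟩
  • {3,5}:  v_{3} + v_{5} = v_{2} + v_{7} + v_{8}  →  sig = ⟨2 | 1 1 1⟩
  • {4,9}:  v_{4} + v_{9} = v_{2} + v_{7} + v_{8}  →  sig = ⟨2 | 1 1 1⟩
  • {4,6}:  v_{4} + v_{6} = v_{1} + 2·v_{2} + v_{7} + v_{8}  →  sig = ⟨2 | 1 1 1 2⟩
  • {3,4}:  v_{3} + v_{4} = v_{1} + 2·v_{2} + 2·v_{7} + 2·v_{8}  →  sig = ⟨2 | 1 2 2 2⟩
  • {1,5,9}:  v_{1} + v_{5} + v_{9} = 0  →  sig = ⟨3 | 0⟩
  • {1,2,9}:  v_{1} + v_{2} + v_{9} = v_{6}  →  sig = ⟨3 | 1⟩
  • {6,7,8}:  v_{6} + v_{7} + v_{8} = v_{3}  →  sig = ⟨3 | 1⟩
  • {0,2,7,8}:  v_{0} + v_{2} + v_{7} + v_{8} = 0  →  sig = ⟨4 | 0⟩
  • {1,2,5,7,8}:  v_{1} + v_{2} + v_{5} + v_{7} + v_{8} = v_{4}  →  sig = ⟨5 | 1⟩

so the primitive-relation signature multiset is
    ⟨2 | 1⟩
    ⟨2 | 1 1⟩
    ⟨2 | 1 1⟩
    ⟨2 | 1 1 1⟩
    ⟨2 | 1 1 1⟩
    ⟨2 | 1 1 1 2⟩
    ⟨2 | 1 2 2 2⟩
    ⟨3 | 0⟩
    ⟨3 | 1⟩
    ⟨3 | 1⟩
    ⟨4 | 0⟩
    ⟨5 | 1⟩


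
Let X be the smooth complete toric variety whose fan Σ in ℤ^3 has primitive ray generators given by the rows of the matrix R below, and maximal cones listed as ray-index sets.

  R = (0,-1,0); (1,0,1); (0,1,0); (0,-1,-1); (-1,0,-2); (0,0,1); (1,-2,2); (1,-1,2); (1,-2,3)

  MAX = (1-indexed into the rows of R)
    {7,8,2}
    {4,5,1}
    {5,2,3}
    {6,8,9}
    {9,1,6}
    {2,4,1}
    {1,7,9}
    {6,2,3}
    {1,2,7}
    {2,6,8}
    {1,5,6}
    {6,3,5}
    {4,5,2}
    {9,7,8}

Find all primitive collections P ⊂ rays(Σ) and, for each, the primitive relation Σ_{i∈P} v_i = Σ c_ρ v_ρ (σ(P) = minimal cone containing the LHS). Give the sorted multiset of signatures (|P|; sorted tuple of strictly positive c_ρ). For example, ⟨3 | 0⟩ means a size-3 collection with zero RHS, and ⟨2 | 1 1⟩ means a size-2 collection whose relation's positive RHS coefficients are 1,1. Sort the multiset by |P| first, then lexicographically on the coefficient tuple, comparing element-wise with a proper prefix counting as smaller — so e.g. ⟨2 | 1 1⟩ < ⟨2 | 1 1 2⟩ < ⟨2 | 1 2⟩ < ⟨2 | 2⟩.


Minimal non-faces — 18 found among 9 rays, 14 max cones:

  • {1,3}:  v_{1} + v_{3} = 0 — sig = ⟨2 | 0⟩
  • {1,8}:  v_{1} + v_{8} = v_{7} — sig = ⟨2 | 1⟩
  • {3,7}:  v_{3} + v_{7} = v_{8} — sig = ⟨2 | 1⟩
  • {4,6}:  v_{4} + v_{6} = v_{1} — sig = ⟨2 | 1⟩
  • {5,8}:  v_{5} + v_{8} = v_{1} — sig = ⟨2 | 1⟩
  • {6,7}:  v_{6} + v_{7} = v_{9} — sig = ⟨2 | 1⟩
  • {3,4}:  v_{3} + v_{4} = v_{2} + v_{5} — sig = ⟨2 | 1 1⟩
  • {3,8}:  v_{3} + v_{8} = v_{2} + v_{6} — sig = ⟨2 | 1 1⟩
  • {3,9}:  v_{3} + v_{9} = v_{6} + v_{8} — sig = ⟨2 | 1 1⟩
  • {4,9}:  v_{4} + v_{9} = v_{1} + v_{7} — sig = ⟨2 | 1 1⟩
  • {4,8}:  v_{4} + v_{8} = 2·v_{1} + v_{2} — sig = ⟨2 | 1 2⟩
  • {5,9}:  v_{5} + v_{9} = 2·v_{1} + v_{6} — sig = ⟨2 | 1 2⟩
  • {4,7}:  v_{4} + v_{7} = 3·v_{1} + v_{2} — sig = ⟨2 | 1 3⟩
  • {2,9}:  v_{2} + v_{9} = 2·v_{8} — sig = ⟨2 | 2⟩
  • {5,7}:  v_{5} + v_{7} = 2·v_{1} — sig = ⟨2 | 2⟩
  • {2,5,6}:  v_{2} + v_{5} + v_{6} = 0 — sig = ⟨3 | 0⟩
  • {1,2,5}:  v_{1} + v_{2} + v_{5} = v_{4} — sig = ⟨3 | 1⟩
  • {1,2,6}:  v_{1} + v_{2} + v_{6} = v_{8} — sig = ⟨3 | 1⟩

Signatures (|P|; sorted positive RHS coefficients), sorted:
    ⟨2 | 0⟩
    ⟨2 | 1⟩
    ⟨2 | 1⟩
    ⟨2 | 1⟩
    ⟨2 | 1⟩
    ⟨2 | 1⟩
    ⟨2 | 1 1⟩
    ⟨2 | 1 1⟩
    ⟨2 | 1 1⟩
    ⟨2 | 1 1⟩
    ⟨2 | 1 2⟩
    ⟨2 | 1 2⟩
    ⟨2 | 1 3⟩
    ⟨2 | 2⟩
    ⟨2 | 2⟩
    ⟨3 | 0⟩
    ⟨3 | 1⟩
    ⟨3 | 1⟩


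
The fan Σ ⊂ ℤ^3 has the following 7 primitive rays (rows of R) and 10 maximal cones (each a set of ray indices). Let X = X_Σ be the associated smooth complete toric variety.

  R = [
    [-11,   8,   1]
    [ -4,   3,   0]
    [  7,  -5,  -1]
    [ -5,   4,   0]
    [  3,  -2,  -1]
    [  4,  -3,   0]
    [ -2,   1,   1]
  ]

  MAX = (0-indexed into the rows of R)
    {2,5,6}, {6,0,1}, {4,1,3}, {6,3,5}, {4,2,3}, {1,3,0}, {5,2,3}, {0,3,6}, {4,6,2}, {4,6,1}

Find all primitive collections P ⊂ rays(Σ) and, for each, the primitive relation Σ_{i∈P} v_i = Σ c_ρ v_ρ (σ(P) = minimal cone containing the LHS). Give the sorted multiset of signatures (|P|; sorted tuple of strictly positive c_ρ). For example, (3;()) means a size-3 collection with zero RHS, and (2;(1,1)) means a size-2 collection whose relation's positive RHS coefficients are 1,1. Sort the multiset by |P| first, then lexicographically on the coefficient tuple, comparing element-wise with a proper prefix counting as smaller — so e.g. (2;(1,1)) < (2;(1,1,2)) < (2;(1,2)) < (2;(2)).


Primitive collections (9):

  • {1,5}:  v_{1} + v_{5} = 0  →  sig = (2;())
  • {0,2}:  v_{0} + v_{2} = v_{1}  →  sig = (2;(1))
  • {1,2}:  v_{1} + v_{2} = v_{4}  →  sig = (2;(1))
  • {4,5}:  v_{4} + v_{5} = v_{2}  →  sig = (2;(1))
  • {0,5}:  v_{0} + v_{5} = v_{3} + v_{6}  →  sig = (2;(1,1))
  • {0,4}:  v_{0} + v_{4} = 2·v_{1}  →  sig = (2;(2))
  • {2,3,6}:  v_{2} + v_{3} + v_{6} = 0  →  sig = (3;())
  • {1,3,6}:  v_{1} + v_{3} + v_{6} = v_{0}  →  sig = (3;(1))
  • {3,4,6}:  v_{3} + v_{4} + v_{6} = v_{1}  →  sig = (3;(1))

so the primitive-relation signature multiset is
    (2;())
    (2;(1))
    (2;(1))
    (2;(1))
    (2;(1,1))
    (2;(2))
    (3;())
    (3;(1))
    (3;(1))


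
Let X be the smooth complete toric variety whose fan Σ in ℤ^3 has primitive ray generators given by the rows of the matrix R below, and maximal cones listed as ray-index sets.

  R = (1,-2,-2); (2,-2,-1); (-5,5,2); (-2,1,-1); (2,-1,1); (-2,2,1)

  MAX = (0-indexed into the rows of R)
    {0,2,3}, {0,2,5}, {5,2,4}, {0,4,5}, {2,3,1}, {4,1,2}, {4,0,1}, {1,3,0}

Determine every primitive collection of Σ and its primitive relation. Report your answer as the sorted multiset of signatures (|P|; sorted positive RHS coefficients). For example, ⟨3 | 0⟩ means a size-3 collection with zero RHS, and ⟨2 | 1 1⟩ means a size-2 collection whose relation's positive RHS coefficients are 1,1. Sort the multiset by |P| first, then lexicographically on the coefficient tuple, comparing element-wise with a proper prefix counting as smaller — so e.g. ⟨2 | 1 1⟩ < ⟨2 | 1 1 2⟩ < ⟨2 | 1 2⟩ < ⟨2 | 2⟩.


|primitive collections| = 5. Relations:

  P = {1,5}:  v_{1} + v_{5} = 0  ⟹  sig = ⟨2 | 0⟩
  P = {3,4}:  v_{3} + v_{4} = 0  ⟹  sig = ⟨2 | 0⟩
  P = {3,5}:  v_{3} + v_{5} = v_{0} + v_{2}  ⟹  sig = ⟨2 | 1 1⟩
  P = {0,1,2}:  v_{0} + v_{1} + v_{2} = v_{3}  ⟹  sig = ⟨3 | 1⟩
  P = {0,2,4}:  v_{0} + v_{2} + v_{4} = v_{5}  ⟹  sig = ⟨3 | 1⟩

Hence PRS(X_Σ) =
[⟨2 | 0⟩, ⟨2 | 0⟩, ⟨2 | 1 1⟩, ⟨3 | 1⟩, ⟨3 | 1⟩]


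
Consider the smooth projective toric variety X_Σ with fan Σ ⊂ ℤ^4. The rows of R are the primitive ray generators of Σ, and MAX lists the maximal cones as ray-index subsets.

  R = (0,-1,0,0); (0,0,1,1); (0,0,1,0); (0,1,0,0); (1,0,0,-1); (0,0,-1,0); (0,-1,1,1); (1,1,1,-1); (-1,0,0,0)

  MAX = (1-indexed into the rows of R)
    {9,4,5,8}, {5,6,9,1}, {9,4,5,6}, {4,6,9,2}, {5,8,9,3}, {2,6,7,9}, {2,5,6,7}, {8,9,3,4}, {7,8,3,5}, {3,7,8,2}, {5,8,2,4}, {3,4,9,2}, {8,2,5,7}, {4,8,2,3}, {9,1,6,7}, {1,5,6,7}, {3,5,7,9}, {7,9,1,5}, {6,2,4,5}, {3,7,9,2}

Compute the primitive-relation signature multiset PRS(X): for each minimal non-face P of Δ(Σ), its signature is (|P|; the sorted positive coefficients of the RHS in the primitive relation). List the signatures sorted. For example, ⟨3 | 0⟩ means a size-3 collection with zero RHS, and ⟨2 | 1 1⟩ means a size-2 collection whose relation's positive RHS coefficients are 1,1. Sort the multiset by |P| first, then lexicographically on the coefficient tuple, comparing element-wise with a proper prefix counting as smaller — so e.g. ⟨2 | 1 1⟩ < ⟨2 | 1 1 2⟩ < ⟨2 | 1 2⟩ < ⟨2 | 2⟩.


|primitive collections| = 13. Relations:

  P = {1,4}:  v_{1} + v_{4} = 0  ⟹  sig = ⟨2 | 0⟩
  P = {3,6}:  v_{3} + v_{6} = 0  ⟹  sig = ⟨2 | 0⟩
  P = {1,2}:  v_{1} + v_{2} = v_{7}  ⟹  sig = ⟨2 | 1⟩
  P = {4,7}:  v_{4} + v_{7} = v_{2}  ⟹  sig = ⟨2 | 1⟩
  P = {1,8}:  v_{1} + v_{8} = v_{3} + v_{5}  ⟹  sig = ⟨2 | 1 1⟩
  P = {6,8}:  v_{6} + v_{8} = v_{4} + v_{5}  ⟹  sig = ⟨2 | 1 1⟩
  P = {1,3}:  v_{1} + v_{3} = v_{5} + v_{7} + v_{9}  ⟹  sig = ⟨2 | 1 1 1⟩
  P = {2,5,9}:  v_{2} + v_{5} + v_{9} = v_{3}  ⟹  sig = ⟨3 | 1⟩
  P = {3,4,5}:  v_{3} + v_{4} + v_{5} = v_{8}  ⟹  sig = ⟨3 | 1⟩
  P = {2,3,5}:  v_{2} + v_{3} + v_{5} = v_{7} + v_{8}  ⟹  sig = ⟨3 | 1 1⟩
  P = {2,8,9}:  v_{2} + v_{8} + v_{9} = 2·v_{3} + v_{4}  ⟹  sig = ⟨3 | 1 2⟩
  P = {7,8,9}:  v_{7} + v_{8} + v_{9} = 2·v_{3}  ⟹  sig = ⟨3 | 2⟩
  P = {5,6,7,9}:  v_{5} + v_{6} + v_{7} + v_{9} = v_{1}  ⟹  sig = ⟨4 | 1⟩

Sorted signature multiset PRS(X):
[⟨2 | 0⟩, ⟨2 | 0⟩, ⟨2 | 1⟩, ⟨2 | 1⟩, ⟨2 | 1 1⟩, ⟨2 | 1 1⟩, ⟨2 | 1 1 1⟩, ⟨3 | 1⟩, ⟨3 | 1⟩, ⟨3 | 1 1⟩, ⟨3 | 1 2⟩, ⟨3 | 2⟩, ⟨4 | 1⟩]


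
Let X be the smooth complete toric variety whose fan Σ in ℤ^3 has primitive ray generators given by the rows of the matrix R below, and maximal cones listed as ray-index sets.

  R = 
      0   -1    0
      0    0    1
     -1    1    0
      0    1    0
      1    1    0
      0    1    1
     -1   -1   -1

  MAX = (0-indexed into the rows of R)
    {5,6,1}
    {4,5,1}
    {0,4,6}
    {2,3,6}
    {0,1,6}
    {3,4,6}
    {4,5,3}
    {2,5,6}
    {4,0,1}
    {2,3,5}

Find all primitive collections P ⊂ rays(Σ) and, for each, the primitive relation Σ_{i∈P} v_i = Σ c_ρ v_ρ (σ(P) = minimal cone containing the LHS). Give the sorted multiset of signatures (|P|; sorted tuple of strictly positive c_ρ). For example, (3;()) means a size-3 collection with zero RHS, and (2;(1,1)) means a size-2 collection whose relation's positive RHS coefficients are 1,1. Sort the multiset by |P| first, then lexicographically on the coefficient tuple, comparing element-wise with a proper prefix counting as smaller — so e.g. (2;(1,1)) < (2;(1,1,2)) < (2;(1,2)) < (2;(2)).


Primitive collections (9):

  {0,3}:  v_{0} + v_{3} = 0 ; sig = (2;())
  {0,5}:  v_{0} + v_{5} = v_{1} ; sig = (2;(1))
  {1,3}:  v_{1} + v_{3} = v_{5} ; sig = (2;(1))
  {0,2}:  v_{0} + v_{2} = v_{5} + v_{6} ; sig = (2;(1,1))
  {1,2}:  v_{1} + v_{2} = 2·v_{5} + v_{6} ; sig = (2;(1,2))
  {2,4}:  v_{2} + v_{4} = 2·v_{3} ; sig = (2;(2))
  {1,4,6}:  v_{1} + v_{4} + v_{6} = 0 ; sig = (3;())
  {3,5,6}:  v_{3} + v_{5} + v_{6} = v_{2} ; sig = (3;(1))
  {4,5,6}:  v_{4} + v_{5} + v_{6} = v_{3} ; sig = (3;(1))

Signatures (|P|; sorted positive RHS coefficients), sorted:
{ (2;()),  (2;(1)) ×2,  (2;(1,1)),  (2;(1,2)),  (2;(2)),  (3;()),  (3;(1)) ×2 }


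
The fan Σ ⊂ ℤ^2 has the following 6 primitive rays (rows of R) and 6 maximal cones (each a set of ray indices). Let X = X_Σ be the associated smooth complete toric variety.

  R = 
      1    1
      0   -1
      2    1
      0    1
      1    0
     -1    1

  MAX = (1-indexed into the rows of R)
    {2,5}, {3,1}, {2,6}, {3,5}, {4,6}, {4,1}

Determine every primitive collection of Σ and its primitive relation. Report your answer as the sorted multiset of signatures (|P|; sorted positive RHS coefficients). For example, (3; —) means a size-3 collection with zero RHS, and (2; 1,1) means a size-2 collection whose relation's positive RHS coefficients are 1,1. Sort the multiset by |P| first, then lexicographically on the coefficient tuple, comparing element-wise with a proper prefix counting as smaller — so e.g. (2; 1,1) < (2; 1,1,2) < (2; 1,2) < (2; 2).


Primitive collections (9):

  P={2,4}:  v_{2} + v_{4} = 0  →  sig = (2; —)
  P={1,2}:  v_{1} + v_{2} = v_{5}  →  sig = (2; 1)
  P={1,5}:  v_{1} + v_{5} = v_{3}  →  sig = (2; 1)
  P={4,5}:  v_{4} + v_{5} = v_{1}  →  sig = (2; 1)
  P={5,6}:  v_{5} + v_{6} = v_{4}  →  sig = (2; 1)
  P={3,6}:  v_{3} + v_{6} = v_{1} + v_{4}  →  sig = (2; 1,1)
  P={1,6}:  v_{1} + v_{6} = 2·v_{4}  →  sig = (2; 2)
  P={2,3}:  v_{2} + v_{3} = 2·v_{5}  →  sig = (2; 2)
  P={3,4}:  v_{3} + v_{4} = 2·v_{1}  →  sig = (2; 2)

Sorted signature multiset PRS(X):
[(2; —), (2; 1), (2; 1), (2; 1), (2; 1), (2; 1,1), (2; 2), (2; 2), (2; 2)]


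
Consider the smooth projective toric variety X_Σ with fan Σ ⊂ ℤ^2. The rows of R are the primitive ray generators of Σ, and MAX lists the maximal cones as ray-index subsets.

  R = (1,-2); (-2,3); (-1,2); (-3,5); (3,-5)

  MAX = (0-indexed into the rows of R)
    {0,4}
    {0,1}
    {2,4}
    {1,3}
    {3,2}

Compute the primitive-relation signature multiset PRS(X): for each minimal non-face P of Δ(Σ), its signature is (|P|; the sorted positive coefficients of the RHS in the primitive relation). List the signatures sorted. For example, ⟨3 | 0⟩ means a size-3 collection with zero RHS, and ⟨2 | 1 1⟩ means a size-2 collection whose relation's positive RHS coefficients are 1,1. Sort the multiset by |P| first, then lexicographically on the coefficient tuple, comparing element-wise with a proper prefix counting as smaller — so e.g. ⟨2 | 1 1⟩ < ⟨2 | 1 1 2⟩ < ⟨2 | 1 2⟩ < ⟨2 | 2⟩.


The 5 primitive collections of Σ (r=5, n=2):

  {0,2}:  v_{0} + v_{2} = 0 — sig = ⟨2 | 0⟩
  {3,4}:  v_{3} + v_{4} = 0 — sig = ⟨2 | 0⟩
  {0,3}:  v_{0} + v_{3} = v_{1} — sig = ⟨2 | 1⟩
  {1,2}:  v_{1} + v_{2} = v_{3} — sig = ⟨2 | 1⟩
  {1,4}:  v_{1} + v_{4} = v_{0} — sig = ⟨2 | 1⟩

Hence PRS(X_Σ) =
{ ⟨2 | 0⟩ ×2,  ⟨2 | 1⟩ ×3 }


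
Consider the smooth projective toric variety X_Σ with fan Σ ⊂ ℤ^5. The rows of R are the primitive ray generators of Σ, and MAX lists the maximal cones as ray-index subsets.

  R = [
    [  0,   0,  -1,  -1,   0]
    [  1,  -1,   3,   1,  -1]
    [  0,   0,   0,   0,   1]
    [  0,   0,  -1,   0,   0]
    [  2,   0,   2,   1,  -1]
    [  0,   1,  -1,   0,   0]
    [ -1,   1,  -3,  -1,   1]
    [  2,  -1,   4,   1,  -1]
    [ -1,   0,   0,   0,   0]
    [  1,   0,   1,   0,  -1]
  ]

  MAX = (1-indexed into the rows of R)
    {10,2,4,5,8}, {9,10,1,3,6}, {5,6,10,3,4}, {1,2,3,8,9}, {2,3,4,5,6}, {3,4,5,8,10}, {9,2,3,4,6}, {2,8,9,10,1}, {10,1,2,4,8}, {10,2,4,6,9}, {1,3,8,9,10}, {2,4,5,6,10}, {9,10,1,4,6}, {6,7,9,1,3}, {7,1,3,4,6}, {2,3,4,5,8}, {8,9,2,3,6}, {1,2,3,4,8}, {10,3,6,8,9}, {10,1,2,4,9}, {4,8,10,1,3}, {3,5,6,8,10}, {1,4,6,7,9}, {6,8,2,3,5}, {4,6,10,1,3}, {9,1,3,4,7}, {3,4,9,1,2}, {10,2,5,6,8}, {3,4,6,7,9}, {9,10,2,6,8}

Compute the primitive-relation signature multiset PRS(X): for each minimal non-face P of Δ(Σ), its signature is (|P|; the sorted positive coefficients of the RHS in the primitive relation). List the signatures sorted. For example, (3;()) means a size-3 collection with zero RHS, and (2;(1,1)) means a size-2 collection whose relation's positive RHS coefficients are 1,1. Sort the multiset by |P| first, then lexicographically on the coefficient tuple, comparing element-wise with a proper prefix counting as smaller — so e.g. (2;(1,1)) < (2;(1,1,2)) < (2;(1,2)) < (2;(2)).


|primitive collections| = 13. Relations:

  {2,7}:  v_{2} + v_{7} = 0  so sig = (2;())
  {5,9}:  v_{5} + v_{9} = v_{2} + v_{6}  so sig = (2;(1,1))
  {7,8}:  v_{7} + v_{8} = v_{3} + v_{10}  so sig = (2;(1,1))
  {7,10}:  v_{7} + v_{10} = v_{1} + v_{6}  so sig = (2;(1,1))
  {5,7}:  v_{5} + v_{7} = v_{3} + v_{4} + v_{6} + v_{10}  so sig = (2;(1,1,1,1))
  {1,5}:  v_{1} + v_{5} = v_{3} + v_{4} + 2·v_{10}  so sig = (2;(1,1,2))
  {1,2,6}:  v_{1} + v_{2} + v_{6} = v_{10}  so sig = (3;(1))
  {2,3,10}:  v_{2} + v_{3} + v_{10} = v_{8}  so sig = (3;(1))
  {4,6,8}:  v_{4} + v_{6} + v_{8} = v_{5}  so sig = (3;(1))
  {4,8,9}:  v_{4} + v_{8} + v_{9} = v_{2}  so sig = (3;(1))
  {1,6,8}:  v_{1} + v_{6} + v_{8} = v_{3} + 2·v_{10}  so sig = (3;(1,2))
  {3,4,9,10}:  v_{3} + v_{4} + v_{9} + v_{10} = 0  so sig = (4;())
  {1,3,4,6,9}:  v_{1} + v_{3} + v_{4} + v_{6} + v_{9} = v_{7}  so sig = (5;(1))

Hence PRS(X_Σ) =
    (2;())
    (2;(1,1))
    (2;(1,1))
    (2;(1,1))
    (2;(1,1,1,1))
    (2;(1,1,2))
    (3;(1))
    (3;(1))
    (3;(1))
    (3;(1))
    (3;(1,2))
    (4;())
    (5;(1))


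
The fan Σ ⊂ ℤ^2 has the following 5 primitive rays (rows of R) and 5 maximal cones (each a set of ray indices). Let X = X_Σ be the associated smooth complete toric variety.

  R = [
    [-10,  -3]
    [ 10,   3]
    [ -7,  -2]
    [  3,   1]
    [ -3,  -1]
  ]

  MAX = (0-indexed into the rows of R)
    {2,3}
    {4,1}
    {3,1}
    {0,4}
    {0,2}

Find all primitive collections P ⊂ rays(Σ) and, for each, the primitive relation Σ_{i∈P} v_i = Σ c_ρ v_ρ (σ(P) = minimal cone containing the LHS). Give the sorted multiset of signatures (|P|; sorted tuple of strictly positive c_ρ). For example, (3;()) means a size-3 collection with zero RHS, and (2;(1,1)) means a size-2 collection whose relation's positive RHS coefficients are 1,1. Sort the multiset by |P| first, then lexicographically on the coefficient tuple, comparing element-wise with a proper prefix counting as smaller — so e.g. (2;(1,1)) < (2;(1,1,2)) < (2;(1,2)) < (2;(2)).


Σ has 5 primitive collections:

  P={0,1}:  v_{0} + v_{1} = 0  ⇒ sig = (2;())
  P={3,4}:  v_{3} + v_{4} = 0  ⇒ sig = (2;())
  P={0,3}:  v_{0} + v_{3} = v_{2}  ⇒ sig = (2;(1))
  P={1,2}:  v_{1} + v_{2} = v_{3}  ⇒ sig = (2;(1))
  P={2,4}:  v_{2} + v_{4} = v_{0}  ⇒ sig = (2;(1))

Hence PRS(X_Σ) =
    |P|=2: 5 collections, coeffs (), (), (1), (1), (1)


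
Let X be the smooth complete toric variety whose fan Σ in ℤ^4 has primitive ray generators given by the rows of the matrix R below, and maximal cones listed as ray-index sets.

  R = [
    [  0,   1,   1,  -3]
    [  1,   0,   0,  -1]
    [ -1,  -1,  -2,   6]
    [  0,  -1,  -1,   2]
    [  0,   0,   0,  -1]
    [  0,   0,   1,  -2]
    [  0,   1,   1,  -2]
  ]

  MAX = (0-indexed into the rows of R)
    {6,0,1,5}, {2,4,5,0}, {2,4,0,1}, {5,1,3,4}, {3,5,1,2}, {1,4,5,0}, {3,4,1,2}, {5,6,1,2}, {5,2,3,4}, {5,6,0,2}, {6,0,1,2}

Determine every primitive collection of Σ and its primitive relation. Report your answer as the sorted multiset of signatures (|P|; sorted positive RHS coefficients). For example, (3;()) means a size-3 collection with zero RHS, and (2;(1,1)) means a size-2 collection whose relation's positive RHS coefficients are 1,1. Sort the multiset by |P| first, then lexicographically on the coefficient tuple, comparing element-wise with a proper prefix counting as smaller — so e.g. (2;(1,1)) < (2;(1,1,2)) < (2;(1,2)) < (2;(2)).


Primitive collections (5):

  P={3,6}:  v_{3} + v_{6} = 0  ⟹  sig = (2;())
  P={0,3}:  v_{0} + v_{3} = v_{4}  ⟹  sig = (2;(1))
  P={4,6}:  v_{4} + v_{6} = v_{0}  ⟹  sig = (2;(1))
  P={0,1,2,5}:  v_{0} + v_{1} + v_{2} + v_{5} = 0  ⟹  sig = (4;())
  P={1,2,4,5}:  v_{1} + v_{2} + v_{4} + v_{5} = v_{3}  ⟹  sig = (4;(1))

Hence PRS(X_Σ) =
    |P|=2: 3 collections, coeffs (), (1), (1)
    |P|=4: 2 collections, coeffs (), (1)


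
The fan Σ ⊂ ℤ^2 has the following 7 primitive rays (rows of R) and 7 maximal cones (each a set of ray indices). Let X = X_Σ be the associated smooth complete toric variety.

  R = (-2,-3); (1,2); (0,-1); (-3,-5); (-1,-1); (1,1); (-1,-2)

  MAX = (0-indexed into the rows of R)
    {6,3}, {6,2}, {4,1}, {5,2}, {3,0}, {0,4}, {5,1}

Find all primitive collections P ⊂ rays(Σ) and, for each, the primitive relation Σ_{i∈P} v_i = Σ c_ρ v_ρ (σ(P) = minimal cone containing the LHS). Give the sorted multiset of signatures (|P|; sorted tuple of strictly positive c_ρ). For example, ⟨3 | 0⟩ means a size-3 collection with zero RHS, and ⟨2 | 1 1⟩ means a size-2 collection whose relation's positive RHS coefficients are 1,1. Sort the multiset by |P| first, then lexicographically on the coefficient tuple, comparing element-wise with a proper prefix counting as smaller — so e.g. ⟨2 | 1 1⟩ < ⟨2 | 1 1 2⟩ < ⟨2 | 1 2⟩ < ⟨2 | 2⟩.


Σ has 14 primitive collections:

  P={1,6}:  v_{1} + v_{6} = 0  so sig = ⟨2 | 0⟩
  P={4,5}:  v_{4} + v_{5} = 0  so sig = ⟨2 | 0⟩
  P={0,1}:  v_{0} + v_{1} = v_{4}  so sig = ⟨2 | 1⟩
  P={0,5}:  v_{0} + v_{5} = v_{6}  so sig = ⟨2 | 1⟩
  P={0,6}:  v_{0} + v_{6} = v_{3}  so sig = ⟨2 | 1⟩
  P={1,2}:  v_{1} + v_{2} = v_{5}  so sig = ⟨2 | 1⟩
  P={1,3}:  v_{1} + v_{3} = v_{0}  so sig = ⟨2 | 1⟩
  P={2,4}:  v_{2} + v_{4} = v_{6}  so sig = ⟨2 | 1⟩
  P={4,6}:  v_{4} + v_{6} = v_{0}  so sig = ⟨2 | 1⟩
  P={5,6}:  v_{5} + v_{6} = v_{2}  so sig = ⟨2 | 1⟩
  P={0,2}:  v_{0} + v_{2} = 2·v_{6}  so sig = ⟨2 | 2⟩
  P={3,4}:  v_{3} + v_{4} = 2·v_{0}  so sig = ⟨2 | 2⟩
  P={3,5}:  v_{3} + v_{5} = 2·v_{6}  so sig = ⟨2 | 2⟩
  P={2,3}:  v_{2} + v_{3} = 3·v_{6}  so sig = ⟨2 | 3⟩

Signatures (|P|; sorted positive RHS coefficients), sorted:
[⟨2 | 0⟩, ⟨2 | 0⟩, ⟨2 | 1⟩, ⟨2 | 1⟩, ⟨2 | 1⟩, ⟨2 | 1⟩, ⟨2 | 1⟩, ⟨2 | 1⟩, ⟨2 | 1⟩, ⟨2 | 1⟩, ⟨2 | 2⟩, ⟨2 | 2⟩, ⟨2 | 2⟩, ⟨2 | 3⟩]


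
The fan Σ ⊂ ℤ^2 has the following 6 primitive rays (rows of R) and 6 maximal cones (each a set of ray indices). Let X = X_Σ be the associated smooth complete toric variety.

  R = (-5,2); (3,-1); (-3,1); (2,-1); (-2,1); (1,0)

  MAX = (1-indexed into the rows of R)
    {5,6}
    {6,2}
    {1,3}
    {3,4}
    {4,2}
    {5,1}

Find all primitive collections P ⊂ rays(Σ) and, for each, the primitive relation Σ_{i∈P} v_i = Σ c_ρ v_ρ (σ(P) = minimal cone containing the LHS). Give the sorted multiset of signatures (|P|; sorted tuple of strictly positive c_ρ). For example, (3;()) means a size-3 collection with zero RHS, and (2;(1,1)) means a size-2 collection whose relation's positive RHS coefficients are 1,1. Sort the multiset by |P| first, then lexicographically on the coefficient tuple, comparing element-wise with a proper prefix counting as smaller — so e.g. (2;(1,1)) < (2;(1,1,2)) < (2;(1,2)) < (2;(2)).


Primitive collections (9):

  {2,3}:  v_{2} + v_{3} = 0 ; sig = (2;())
  {4,5}:  v_{4} + v_{5} = 0 ; sig = (2;())
  {1,2}:  v_{1} + v_{2} = v_{5} ; sig = (2;(1))
  {1,4}:  v_{1} + v_{4} = v_{3} ; sig = (2;(1))
  {2,5}:  v_{2} + v_{5} = v_{6} ; sig = (2;(1))
  {3,5}:  v_{3} + v_{5} = v_{1} ; sig = (2;(1))
  {3,6}:  v_{3} + v_{6} = v_{5} ; sig = (2;(1))
  {4,6}:  v_{4} + v_{6} = v_{2} ; sig = (2;(1))
  {1,6}:  v_{1} + v_{6} = 2·v_{5} ; sig = (2;(2))

Hence PRS(X_Σ) =
[(2;()), (2;()), (2;(1)), (2;(1)), (2;(1)), (2;(1)), (2;(1)), (2;(1)), (2;(2))]


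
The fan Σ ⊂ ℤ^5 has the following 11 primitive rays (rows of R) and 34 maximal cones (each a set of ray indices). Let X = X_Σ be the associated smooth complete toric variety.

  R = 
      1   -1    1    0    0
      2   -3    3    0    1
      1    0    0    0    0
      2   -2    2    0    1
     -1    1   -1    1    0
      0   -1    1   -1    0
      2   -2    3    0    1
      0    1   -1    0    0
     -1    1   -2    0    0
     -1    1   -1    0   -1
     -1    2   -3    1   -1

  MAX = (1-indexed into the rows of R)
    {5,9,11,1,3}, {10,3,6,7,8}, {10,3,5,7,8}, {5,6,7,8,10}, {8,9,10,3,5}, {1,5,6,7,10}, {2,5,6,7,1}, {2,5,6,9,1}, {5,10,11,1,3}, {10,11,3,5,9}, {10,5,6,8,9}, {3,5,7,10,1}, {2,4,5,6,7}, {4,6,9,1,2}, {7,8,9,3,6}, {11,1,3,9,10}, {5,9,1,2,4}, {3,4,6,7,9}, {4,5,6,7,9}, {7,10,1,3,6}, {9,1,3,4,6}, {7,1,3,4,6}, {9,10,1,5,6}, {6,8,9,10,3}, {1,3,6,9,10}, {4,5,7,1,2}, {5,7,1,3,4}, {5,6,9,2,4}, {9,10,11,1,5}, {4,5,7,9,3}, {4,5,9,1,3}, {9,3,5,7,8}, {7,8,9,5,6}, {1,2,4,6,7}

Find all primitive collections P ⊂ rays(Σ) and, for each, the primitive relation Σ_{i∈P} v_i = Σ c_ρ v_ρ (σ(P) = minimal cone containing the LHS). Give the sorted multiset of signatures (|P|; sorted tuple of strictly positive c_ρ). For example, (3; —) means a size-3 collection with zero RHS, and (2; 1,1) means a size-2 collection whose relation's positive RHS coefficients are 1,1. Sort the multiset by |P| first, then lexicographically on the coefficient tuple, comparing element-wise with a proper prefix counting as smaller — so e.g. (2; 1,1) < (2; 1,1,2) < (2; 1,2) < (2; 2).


17 collections generate NE(X_Σ); each relation:

  P={1,8}:  v_{1} + v_{8} = v_{3}  so sig = (2; 1)
  P={2,8}:  v_{2} + v_{8} = v_{4}  so sig = (2; 1)
  P={4,10}:  v_{4} + v_{10} = v_{1}  so sig = (2; 1)
  P={2,3}:  v_{2} + v_{3} = v_{1} + v_{4}  so sig = (2; 1,1)
  P={4,8}:  v_{4} + v_{8} = v_{3} + v_{7} + v_{9}  so sig = (2; 1,1,1)
  P={6,11}:  v_{6} + v_{11} = v_{1} + v_{9} + v_{10}  so sig = (2; 1,1,1)
  P={7,11}:  v_{7} + v_{11} = v_{1} + v_{3} + v_{5}  so sig = (2; 1,1,1)
  P={4,11}:  v_{4} + v_{11} = 2·v_{1} + v_{3} + v_{5} + v_{9}  so sig = (2; 1,1,1,2)
  P={8,11}:  v_{8} + v_{11} = 2·v_{3} + v_{5} + v_{9} + v_{10}  so sig = (2; 1,1,1,2)
  P={2,10}:  v_{2} + v_{10} = 2·v_{1} + v_{5} + v_{6}  so sig = (2; 1,1,2)
  P={2,11}:  v_{2} + v_{11} = 3·v_{1} + v_{5} + v_{9}  so sig = (2; 1,1,3)
  P={3,5,6}:  v_{3} + v_{5} + v_{6} = 0  so sig = (3; —)
  P={7,9,10}:  v_{7} + v_{9} + v_{10} = 0  so sig = (3; —)
  P={1,7,9}:  v_{1} + v_{7} + v_{9} = v_{4}  so sig = (3; 1)
  P={2,7,9}:  v_{2} + v_{7} + v_{9} = 2·v_{4} + v_{5} + v_{6}  so sig = (3; 1,1,2)
  P={1,4,5,6}:  v_{1} + v_{4} + v_{5} + v_{6} = v_{2}  so sig = (4; 1)
  P={1,3,5,9,10}:  v_{1} + v_{3} + v_{5} + v_{9} + v_{10} = v_{11}  so sig = (5; 1)

Sorted signature multiset PRS(X):
{ (2; 1) ×3,  (2; 1,1),  (2; 1,1,1) ×3,  (2; 1,1,1,2) ×2,  (2; 1,1,2),  (2; 1,1,3),  (3; —) ×2,  (3; 1),  (3; 1,1,2),  (4; 1),  (5; 1) }


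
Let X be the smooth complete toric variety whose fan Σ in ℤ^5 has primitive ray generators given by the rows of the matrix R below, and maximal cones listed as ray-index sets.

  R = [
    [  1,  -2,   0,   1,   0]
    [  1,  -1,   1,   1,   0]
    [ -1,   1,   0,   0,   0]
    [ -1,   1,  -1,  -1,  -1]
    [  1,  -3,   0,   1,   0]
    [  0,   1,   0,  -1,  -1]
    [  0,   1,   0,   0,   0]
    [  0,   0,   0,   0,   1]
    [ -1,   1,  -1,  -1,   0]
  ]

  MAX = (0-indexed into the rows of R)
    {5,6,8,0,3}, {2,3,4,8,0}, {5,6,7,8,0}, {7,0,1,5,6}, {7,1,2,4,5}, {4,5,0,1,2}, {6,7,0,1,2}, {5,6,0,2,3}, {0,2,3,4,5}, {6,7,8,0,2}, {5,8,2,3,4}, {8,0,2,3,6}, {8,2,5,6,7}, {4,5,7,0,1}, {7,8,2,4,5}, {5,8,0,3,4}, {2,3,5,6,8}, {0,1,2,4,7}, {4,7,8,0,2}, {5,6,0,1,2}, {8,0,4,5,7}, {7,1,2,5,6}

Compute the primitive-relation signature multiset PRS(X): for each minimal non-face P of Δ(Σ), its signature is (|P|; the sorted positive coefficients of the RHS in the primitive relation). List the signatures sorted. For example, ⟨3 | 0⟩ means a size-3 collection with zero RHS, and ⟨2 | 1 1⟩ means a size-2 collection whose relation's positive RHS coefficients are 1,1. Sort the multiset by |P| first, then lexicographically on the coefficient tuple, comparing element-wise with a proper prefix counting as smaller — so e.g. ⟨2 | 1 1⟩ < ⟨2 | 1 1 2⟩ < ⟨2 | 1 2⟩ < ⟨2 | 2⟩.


6 collections generate NE(X_Σ); each relation:

  P = {1,8}:  v_{1} + v_{8} = 0  ⇒ sig = ⟨2 | 0⟩
  P = {3,7}:  v_{3} + v_{7} = v_{8}  ⇒ sig = ⟨2 | 1⟩
  P = {4,6}:  v_{4} + v_{6} = v_{0}  ⇒ sig = ⟨2 | 1⟩
  P = {1,3}:  v_{1} + v_{3} = v_{0} + v_{2} + v_{5}  ⇒ sig = ⟨2 | 1 1 1⟩
  P = {0,2,5,7}:  v_{0} + v_{2} + v_{5} + v_{7} = 0  ⇒ sig = ⟨4 | 0⟩
  P = {0,2,5,8}:  v_{0} + v_{2} + v_{5} + v_{8} = v_{3}  ⇒ sig = ⟨4 | 1⟩

Sorted signature multiset PRS(X):
[⟨2 | 0⟩, ⟨2 | 1⟩, ⟨2 | 1⟩, ⟨2 | 1 1 1⟩, ⟨4 | 0⟩, ⟨4 | 1⟩]


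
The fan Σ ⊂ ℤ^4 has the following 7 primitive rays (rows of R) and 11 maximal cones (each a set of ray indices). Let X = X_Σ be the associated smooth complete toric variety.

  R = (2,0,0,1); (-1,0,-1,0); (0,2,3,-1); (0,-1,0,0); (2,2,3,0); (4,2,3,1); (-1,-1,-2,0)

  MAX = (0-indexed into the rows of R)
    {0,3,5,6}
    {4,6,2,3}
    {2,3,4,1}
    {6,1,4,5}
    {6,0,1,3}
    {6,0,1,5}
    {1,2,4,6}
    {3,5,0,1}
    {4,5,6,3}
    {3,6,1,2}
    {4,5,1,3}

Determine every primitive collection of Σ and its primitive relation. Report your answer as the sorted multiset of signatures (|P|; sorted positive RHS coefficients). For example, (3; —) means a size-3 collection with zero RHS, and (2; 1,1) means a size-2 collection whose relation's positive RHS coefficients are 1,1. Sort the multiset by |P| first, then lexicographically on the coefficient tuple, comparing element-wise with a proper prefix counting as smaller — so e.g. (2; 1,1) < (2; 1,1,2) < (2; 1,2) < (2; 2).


The 5 primitive collections of Σ (r=7, n=4):

  P={0,2}:  v_{0} + v_{2} = v_{4}  ⇒ sig = (2; 1)
  P={0,4}:  v_{0} + v_{4} = v_{5}  ⇒ sig = (2; 1)
  P={2,5}:  v_{2} + v_{5} = 2·v_{4}  ⇒ sig = (2; 2)
  P={1,3,4,6}:  v_{1} + v_{3} + v_{4} + v_{6} = 0  ⇒ sig = (4; —)
  P={1,3,5,6}:  v_{1} + v_{3} + v_{5} + v_{6} = v_{0}  ⇒ sig = (4; 1)

so the primitive-relation signature multiset is
    (2; 1)
    (2; 1)
    (2; 2)
    (4; —)
    (4; 1)


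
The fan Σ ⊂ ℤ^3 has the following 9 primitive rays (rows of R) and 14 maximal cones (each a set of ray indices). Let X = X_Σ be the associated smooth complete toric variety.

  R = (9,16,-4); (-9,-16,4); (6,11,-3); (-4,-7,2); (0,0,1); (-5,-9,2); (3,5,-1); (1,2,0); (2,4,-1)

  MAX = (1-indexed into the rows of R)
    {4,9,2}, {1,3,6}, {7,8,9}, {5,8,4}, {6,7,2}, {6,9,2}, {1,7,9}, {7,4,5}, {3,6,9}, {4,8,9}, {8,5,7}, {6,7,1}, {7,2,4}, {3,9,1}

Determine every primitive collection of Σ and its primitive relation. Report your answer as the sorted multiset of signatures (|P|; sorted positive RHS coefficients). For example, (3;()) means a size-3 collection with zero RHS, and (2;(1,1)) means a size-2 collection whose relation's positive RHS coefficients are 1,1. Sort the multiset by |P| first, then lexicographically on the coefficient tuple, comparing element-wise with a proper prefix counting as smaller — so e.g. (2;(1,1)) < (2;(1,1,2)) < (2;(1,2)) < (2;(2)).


Minimal non-faces — 20 found among 9 rays, 14 max cones:

  P={1,2}:  v_{1} + v_{2} = 0  ⇒ sig = (2;())
  P={3,4}:  v_{3} + v_{4} = v_{9}  ⇒ sig = (2;(1))
  P={3,7}:  v_{3} + v_{7} = v_{1}  ⇒ sig = (2;(1))
  P={4,6}:  v_{4} + v_{6} = v_{2}  ⇒ sig = (2;(1))
  P={6,8}:  v_{6} + v_{8} = v_{4}  ⇒ sig = (2;(1))
  P={1,4}:  v_{1} + v_{4} = v_{7} + v_{9}  ⇒ sig = (2;(1,1))
  P={2,3}:  v_{2} + v_{3} = v_{6} + v_{9}  ⇒ sig = (2;(1,1))
  P={3,5}:  v_{3} + v_{5} = v_{7} + v_{8} + v_{9}  ⇒ sig = (2;(1,1,1))
  P={1,5}:  v_{1} + v_{5} = 2·v_{7} + v_{8} + v_{9}  ⇒ sig = (2;(1,1,2))
  P={3,8}:  v_{3} + v_{8} = v_{7} + 2·v_{9}  ⇒ sig = (2;(1,2))
  P={5,6}:  v_{5} + v_{6} = 2·v_{4} + v_{7}  ⇒ sig = (2;(1,2))
  P={2,5}:  v_{2} + v_{5} = 3·v_{4} + v_{7}  ⇒ sig = (2;(1,3))
  P={2,8}:  v_{2} + v_{8} = 2·v_{4}  ⇒ sig = (2;(2))
  P={5,9}:  v_{5} + v_{9} = 2·v_{8}  ⇒ sig = (2;(2))
  P={1,8}:  v_{1} + v_{8} = 2·v_{7} + 2·v_{9}  ⇒ sig = (2;(2,2))
  P={6,7,9}:  v_{6} + v_{7} + v_{9} = 0  ⇒ sig = (3;())
  P={1,6,9}:  v_{1} + v_{6} + v_{9} = v_{3}  ⇒ sig = (3;(1))
  P={2,7,9}:  v_{2} + v_{7} + v_{9} = v_{4}  ⇒ sig = (3;(1))
  P={4,7,8}:  v_{4} + v_{7} + v_{8} = v_{5}  ⇒ sig = (3;(1))
  P={4,7,9}:  v_{4} + v_{7} + v_{9} = v_{8}  ⇒ sig = (3;(1))

Hence PRS(X_Σ) =
    |P|=2: 15 collections, coeffs (), (1), (1), (1), (1), (1,1), (1,1), (1,1,1), (1,1,2), (1,2), (1,2), (1,3), (2), (2), (2,2)
    |P|=3: 5 collections, coeffs (), (1), (1), (1), (1)


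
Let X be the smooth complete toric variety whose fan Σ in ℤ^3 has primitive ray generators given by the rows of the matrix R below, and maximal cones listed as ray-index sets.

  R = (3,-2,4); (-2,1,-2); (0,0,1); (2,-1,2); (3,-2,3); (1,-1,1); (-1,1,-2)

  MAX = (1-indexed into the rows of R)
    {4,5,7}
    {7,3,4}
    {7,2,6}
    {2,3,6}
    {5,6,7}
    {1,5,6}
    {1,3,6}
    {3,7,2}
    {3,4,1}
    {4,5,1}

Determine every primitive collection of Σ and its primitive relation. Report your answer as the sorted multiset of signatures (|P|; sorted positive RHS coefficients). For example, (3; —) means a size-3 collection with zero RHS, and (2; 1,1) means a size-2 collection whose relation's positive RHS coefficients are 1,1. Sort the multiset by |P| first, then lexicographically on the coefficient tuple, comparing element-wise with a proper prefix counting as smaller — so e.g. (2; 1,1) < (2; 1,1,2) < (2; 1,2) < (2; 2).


The 7 primitive collections of Σ (r=7, n=3):

  • {2,4}:  v_{2} + v_{4} = 0  ⇒ sig = (2; —)
  • {1,7}:  v_{1} + v_{7} = v_{4}  ⇒ sig = (2; 1)
  • {2,5}:  v_{2} + v_{5} = v_{6}  ⇒ sig = (2; 1)
  • {3,5}:  v_{3} + v_{5} = v_{1}  ⇒ sig = (2; 1)
  • {4,6}:  v_{4} + v_{6} = v_{5}  ⇒ sig = (2; 1)
  • {1,2}:  v_{1} + v_{2} = v_{3} + v_{6}  ⇒ sig = (2; 1,1)
  • {3,6,7}:  v_{3} + v_{6} + v_{7} = 0  ⇒ sig = (3; —)

Sorted signature multiset PRS(X):
    (2; —)
    (2; 1)
    (2; 1)
    (2; 1)
    (2; 1)
    (2; 1,1)
    (3; —)


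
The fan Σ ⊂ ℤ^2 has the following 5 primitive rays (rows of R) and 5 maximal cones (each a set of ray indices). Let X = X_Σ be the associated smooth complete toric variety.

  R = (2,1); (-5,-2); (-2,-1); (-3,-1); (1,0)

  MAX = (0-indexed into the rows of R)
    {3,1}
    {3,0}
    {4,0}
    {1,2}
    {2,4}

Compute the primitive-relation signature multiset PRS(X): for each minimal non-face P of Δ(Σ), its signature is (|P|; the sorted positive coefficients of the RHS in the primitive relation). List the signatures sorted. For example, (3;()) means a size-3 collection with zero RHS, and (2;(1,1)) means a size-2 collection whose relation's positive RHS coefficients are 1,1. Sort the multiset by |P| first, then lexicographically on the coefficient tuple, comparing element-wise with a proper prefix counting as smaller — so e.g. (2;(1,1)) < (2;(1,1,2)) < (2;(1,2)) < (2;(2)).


Minimal non-faces — 5 found among 5 rays, 5 max cones:

  P = {0,2}:  v_{0} + v_{2} = 0 — sig = (2;())
  P = {0,1}:  v_{0} + v_{1} = v_{3} — sig = (2;(1))
  P = {2,3}:  v_{2} + v_{3} = v_{1} — sig = (2;(1))
  P = {3,4}:  v_{3} + v_{4} = v_{2} — sig = (2;(1))
  P = {1,4}:  v_{1} + v_{4} = 2·v_{2} — sig = (2;(2))

Signatures (|P|; sorted positive RHS coefficients), sorted:
    (2;())
    (2;(1))
    (2;(1))
    (2;(1))
    (2;(2))


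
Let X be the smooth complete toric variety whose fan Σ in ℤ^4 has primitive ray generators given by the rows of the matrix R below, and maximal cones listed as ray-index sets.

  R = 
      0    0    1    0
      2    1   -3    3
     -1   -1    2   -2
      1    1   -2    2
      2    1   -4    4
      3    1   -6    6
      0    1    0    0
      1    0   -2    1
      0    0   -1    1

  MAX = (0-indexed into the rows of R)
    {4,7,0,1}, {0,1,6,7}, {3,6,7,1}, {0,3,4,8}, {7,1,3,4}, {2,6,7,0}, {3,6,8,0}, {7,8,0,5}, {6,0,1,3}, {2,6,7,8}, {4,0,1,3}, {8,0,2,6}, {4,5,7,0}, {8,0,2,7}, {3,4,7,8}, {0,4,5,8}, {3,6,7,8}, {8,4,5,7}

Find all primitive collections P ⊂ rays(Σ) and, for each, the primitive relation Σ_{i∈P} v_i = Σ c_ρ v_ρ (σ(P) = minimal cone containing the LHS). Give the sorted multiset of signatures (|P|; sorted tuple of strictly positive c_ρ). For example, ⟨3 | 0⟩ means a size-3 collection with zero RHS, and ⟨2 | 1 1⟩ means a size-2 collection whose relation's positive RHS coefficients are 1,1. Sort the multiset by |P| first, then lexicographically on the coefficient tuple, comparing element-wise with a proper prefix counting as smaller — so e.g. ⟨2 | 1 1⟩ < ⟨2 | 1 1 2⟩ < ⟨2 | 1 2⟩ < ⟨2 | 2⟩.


Δ(Σ) — 9 vertices, 12 min non-faces:

  P={2,3}:  v_{2} + v_{3} = 0  so sig = ⟨2 | 0⟩
  P={1,8}:  v_{1} + v_{8} = v_{4}  so sig = ⟨2 | 1⟩
  P={1,2}:  v_{1} + v_{2} = v_{0} + v_{7}  so sig = ⟨2 | 1 1⟩
  P={5,6}:  v_{5} + v_{6} = v_{3} + v_{4}  so sig = ⟨2 | 1 1⟩
  P={2,4}:  v_{2} + v_{4} = v_{0} + v_{7} + v_{8}  so sig = ⟨2 | 1 1 1⟩
  P={1,5}:  v_{1} + v_{5} = v_{0} + 2·v_{4} + v_{7}  so sig = ⟨2 | 1 1 2⟩
  P={3,5}:  v_{3} + v_{5} = 2·v_{4}  so sig = ⟨2 | 2⟩
  P={4,6}:  v_{4} + v_{6} = 2·v_{3}  so sig = ⟨2 | 2⟩
  P={2,5}:  v_{2} + v_{5} = 2·v_{0} + 2·v_{7} + 2·v_{8}  so sig = ⟨2 | 2 2 2⟩
  P={0,3,7}:  v_{0} + v_{3} + v_{7} = v_{1}  so sig = ⟨3 | 1⟩
  P={0,4,7,8}:  v_{0} + v_{4} + v_{7} + v_{8} = v_{5}  so sig = ⟨4 | 1⟩
  P={0,6,7,8}:  v_{0} + v_{6} + v_{7} + v_{8} = v_{3}  so sig = ⟨4 | 1⟩

Hence PRS(X_Σ) =
    |P|=2: 9 collections, coeffs (), (1), (1,1), (1,1), (1,1,1), (1,1,2), (2), (2), (2,2,2)
    |P|=3: 1 collection, coeffs (1)
    |P|=4: 2 collections, coeffs (1), (1)
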